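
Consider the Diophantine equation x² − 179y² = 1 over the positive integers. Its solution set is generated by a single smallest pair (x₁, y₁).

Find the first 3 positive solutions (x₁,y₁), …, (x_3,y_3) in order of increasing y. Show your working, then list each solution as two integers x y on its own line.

[13; 2,1,1,1,3,…,1,2,26] for √179; ℓ=14 ⇒ convergent index 13
i=0: a=13 ⇒ p=13, q=1
…
i=3: a=1 ⇒ p=67, q=5
…
i=6: a=5 ⇒ p=2047, q=153
…
i=10: a=1 ⇒ p=575167, q=42990
i=11: a=1 ⇒ p=1013292, q=75737
i=12: a=1 ⇒ p=1588459, q=118727
i=13: a=2 ⇒ p=4190210, q=313191
fundamental: x₁=4190210, y₁=313191  (since 17557859844100 − 179·98088602481 = 1)
n=2: (4190210,313191)∘(4190210,313191) = (4190210·4190210+179·313191·313191, 4190210·313191+313191·4190210) = (35115719688199,2624672120220)
n=3: (35115719688199,2624672120220)∘(4190210,313191) = (4190210·35115719688199+179·313191·2624672120220, 4190210·2624672120220+313191·35115719688199) = (294284479589372473370,21995854729733779209)

4190210 313191
35115719688199 2624672120220
294284479589372473370 21995854729733779209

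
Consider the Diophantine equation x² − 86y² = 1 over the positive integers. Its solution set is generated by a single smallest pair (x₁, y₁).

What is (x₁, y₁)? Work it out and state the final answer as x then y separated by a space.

[9; 3,1,1,1,8,1,1,1,3,18] for √86; ℓ=10 ⇒ convergent index 9
k=0  a_k=9  p_k/q_k = 9/1
…
k=5  a_k=8  p_k/q_k = 881/95
…
k=7  a_k=1  p_k/q_k = 1864/201
k=8  a_k=1  p_k/q_k = 2847/307
k=9  a_k=3  p_k/q_k = 10405/1122
(x₁, y₁) = (10405, 1122);  10405² − 86·1122² = 1 ✓

10405 1122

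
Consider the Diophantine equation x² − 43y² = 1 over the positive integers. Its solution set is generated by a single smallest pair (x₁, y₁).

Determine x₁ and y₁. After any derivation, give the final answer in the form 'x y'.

√43 → a₀=6, period (1,1,3,1,5,1,3,1,1,12); ℓ=10 even so k=9
a_0=6:  p_0=6·1+0=6,  q_0=6·0+1=1
…
a_3=3:  p_3=3·13+7=46,  q_3=3·2+1=7
…
a_6=1:  p_6=1·341+59=400,  q_6=1·52+9=61
…
a_8=1:  p_8=1·1541+400=1941,  q_8=1·235+61=296
a_9=1:  p_9=1·1941+1541=3482,  q_9=1·296+235=531
(x₁, y₁) = (3482, 531);  3482² − 43·531² = 1 ✓

3482 531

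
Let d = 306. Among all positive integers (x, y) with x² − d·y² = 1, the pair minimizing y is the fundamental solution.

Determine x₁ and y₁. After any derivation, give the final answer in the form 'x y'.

√306 → a₀=17, period (2,34); ℓ=2 even so k=1
i=0: a=17 ⇒ p=17, q=1
i=1: a=2 ⇒ p=35, q=2
→ (35, 2).  Check: 35²=1225, 306·2²=1224, difference 1.

35 2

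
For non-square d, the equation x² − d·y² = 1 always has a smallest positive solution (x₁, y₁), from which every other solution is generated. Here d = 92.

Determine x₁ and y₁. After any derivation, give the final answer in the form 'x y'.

1151 120

√92 = [9; 1,1,2,4,2,1,1,18, …], period ℓ=8 (even) → k=7
a_0=9:  p_0=9·1+0=9,  q_0=9·0+1=1
a_1=1:  p_1=1·9+1=10,  q_1=1·1+0=1
a_2=1:  p_2=1·10+9=19,  q_2=1·1+1=2
…
a_4=4:  p_4=4·48+19=211,  q_4=4·5+2=22
a_5=2:  p_5=2·211+48=470,  q_5=2·22+5=49
a_6=1:  p_6=1·470+211=681,  q_6=1·49+22=71
a_7=1:  p_7=1·681+470=1151,  q_7=1·71+49=120
fundamental: x₁=1151, y₁=120  (since 1324801 − 92·14400 = 1)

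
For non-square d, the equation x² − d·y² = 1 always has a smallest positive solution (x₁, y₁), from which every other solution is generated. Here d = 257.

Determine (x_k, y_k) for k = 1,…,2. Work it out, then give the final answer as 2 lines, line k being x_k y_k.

√257 = [16; 32, …], period ℓ=1 (odd) → k=1
k=0  a_k=16  p_k/q_k = 16/1
k=1  a_k=32  p_k/q_k = 513/32
→ (513, 32).  Check: 513²=263169, 257·32²=263168, difference 1.
k=2:  x_2 = 513·513+257·32·32 = 526337,  y_2 = 513·32+32·513 = 32832

513 32
526337 32832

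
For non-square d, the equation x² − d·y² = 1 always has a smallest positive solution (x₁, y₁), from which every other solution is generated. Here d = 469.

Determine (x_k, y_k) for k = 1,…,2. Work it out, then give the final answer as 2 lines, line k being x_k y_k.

137215 6336
37655912449 1738788480

d=469: √d = [21; 1,1,1,10,6,10,1,1,1,42] (ℓ=10, even), read p_9/q_9
step 0: (21, 1)  from 21·(1,0) + (0,1)
step 1: (22, 1)  from 1·(21,1) + (1,0)
…
step 3: (65, 3)  from 1·(43,2) + (22,1)
step 4: (693, 32)  from 10·(65,3) + (43,2)
…
step 8: (90069, 4159)  from 1·(47146,2177) + (42923,1982)
step 9: (137215, 6336)  from 1·(90069,4159) + (47146,2177)
→ (137215, 6336).  Check: 137215²=18827956225, 469·6336²=18827956224, difference 1.
n=2: (137215,6336)∘(137215,6336) = (137215·137215+469·6336·6336, 137215·6336+6336·137215) = (37655912449,1738788480)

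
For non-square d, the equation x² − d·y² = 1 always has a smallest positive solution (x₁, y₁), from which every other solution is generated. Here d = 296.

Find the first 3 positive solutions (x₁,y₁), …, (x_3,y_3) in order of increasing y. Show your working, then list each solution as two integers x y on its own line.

[17; 4,1,7,1,4,34] for √296; ℓ=6 ⇒ convergent index 5
a_0=17:  p_0=17·1+0=17,  q_0=17·0+1=1
…
a_2=1:  p_2=1·69+17=86,  q_2=1·4+1=5
a_3=7:  p_3=7·86+69=671,  q_3=7·5+4=39
a_4=1:  p_4=1·671+86=757,  q_4=1·39+5=44
a_5=4:  p_5=4·757+671=3699,  q_5=4·44+39=215
(x₁, y₁) = (3699, 215);  3699² − 296·215² = 1 ✓
n=2: (3699,215)∘(3699,215) = (3699·3699+296·215·215, 3699·215+215·3699) = (27365201,1590570)
n=3: (27365201,1590570)∘(3699,215) = (3699·27365201+296·215·1590570, 3699·1590570+215·27365201) = (202447753299,11767036645)

3699 215
27365201 1590570
202447753299 11767036645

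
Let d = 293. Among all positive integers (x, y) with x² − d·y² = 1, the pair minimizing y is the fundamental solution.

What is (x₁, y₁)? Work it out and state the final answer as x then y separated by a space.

[17; 8,1,1,8,34] for √293; ℓ=5 ⇒ convergent index 9
step 0: (17, 1)  from 17·(1,0) + (0,1)
step 1: (137, 8)  from 8·(17,1) + (1,0)
step 2: (154, 9)  from 1·(137,8) + (17,1)
step 3: (291, 17)  from 1·(154,9) + (137,8)
step 4: (2482, 145)  from 8·(291,17) + (154,9)
step 5: (84679, 4947)  from 34·(2482,145) + (291,17)
…
step 8: (1444507, 84389)  from 1·(764593,44668) + (679914,39721)
step 9: (12320649, 719780)  from 8·(1444507,84389) + (764593,44668)
(x₁, y₁) = (12320649, 719780);  12320649² − 293·719780² = 1 ✓

12320649 719780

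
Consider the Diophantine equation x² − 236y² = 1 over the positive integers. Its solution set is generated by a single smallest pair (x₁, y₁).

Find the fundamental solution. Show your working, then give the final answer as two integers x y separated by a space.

√236 = [15; 2,1,3,5,1,6,1,5,3,1,2,30, …], period ℓ=12 (even) → k=11
a_0=15:  p_0=15·1+0=15,  q_0=15·0+1=1
…
a_2=1:  p_2=1·31+15=46,  q_2=1·2+1=3
…
a_4=5:  p_4=5·169+46=891,  q_4=5·11+3=58
…
a_7=1:  p_7=1·7251+1060=8311,  q_7=1·472+69=541
a_8=5:  p_8=5·8311+7251=48806,  q_8=5·541+472=3177
a_9=3:  p_9=3·48806+8311=154729,  q_9=3·3177+541=10072
a_10=1:  p_10=1·154729+48806=203535,  q_10=1·10072+3177=13249
a_11=2:  p_11=2·203535+154729=561799,  q_11=2·13249+10072=36570
→ (561799, 36570).  Check: 561799²=315618116401, 236·36570²=315618116400, difference 1.

561799 36570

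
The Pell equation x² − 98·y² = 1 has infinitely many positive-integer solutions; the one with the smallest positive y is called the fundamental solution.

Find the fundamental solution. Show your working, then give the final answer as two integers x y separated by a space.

[9; 1,8,1,18] for √98; ℓ=4 ⇒ convergent index 3
i=0: a=9 ⇒ p=9, q=1
i=1: a=1 ⇒ p=10, q=1
i=2: a=8 ⇒ p=89, q=9
i=3: a=1 ⇒ p=99, q=10
(x₁, y₁) = (99, 10);  99² − 98·10² = 1 ✓

99 10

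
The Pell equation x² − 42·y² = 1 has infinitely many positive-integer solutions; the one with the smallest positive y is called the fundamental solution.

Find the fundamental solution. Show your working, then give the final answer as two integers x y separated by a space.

13 2

d=42: √d = [6; 2,12] (ℓ=2, even), read p_1/q_1
step 0: (6, 1)  from 6·(1,0) + (0,1)
step 1: (13, 2)  from 2·(6,1) + (1,0)
fundamental: x₁=13, y₁=2  (since 169 − 42·4 = 1)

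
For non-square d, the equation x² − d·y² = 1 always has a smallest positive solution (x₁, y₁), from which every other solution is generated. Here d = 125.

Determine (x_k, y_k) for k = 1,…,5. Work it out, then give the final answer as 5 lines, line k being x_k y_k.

√125 = [11; 5,1,1,5,22, …], period ℓ=5 (odd) → k=9
a_0=11:  p_0=11·1+0=11,  q_0=11·0+1=1
a_1=5:  p_1=5·11+1=56,  q_1=5·1+0=5
…
a_5=22:  p_5=22·682+123=15127,  q_5=22·61+11=1353
a_6=5:  p_6=5·15127+682=76317,  q_6=5·1353+61=6826
…
a_8=1:  p_8=1·91444+76317=167761,  q_8=1·8179+6826=15005
a_9=5:  p_9=5·167761+91444=930249,  q_9=5·15005+8179=83204
fundamental: x₁=930249, y₁=83204  (since 865363202001 − 125·6922905616 = 1)
n=2: (930249,83204)∘(930249,83204) = (930249·930249+125·83204·83204, 930249·83204+83204·930249) = (1730726404001,154800875592)
n=3: (1730726404001,154800875592)∘(930249,83204) = (930249·1730726404001+125·83204·154800875592, 930249·154800875592+83204·1730726404001) = (3220013013190122249,288006719437081612)
n=4: (3220013013190122249,288006719437081612)∘(930249,83204) = (930249·3220013013190122249+125·83204·288006719437081612, 930249·288006719437081612+83204·3220013013190122249) = (5990827771012465337616001,535835925499096664087184)
n=5: (5990827771012465337616001,535835925499096664087184)∘(930249,83204) = (930249·5990827771012465337616001+125·83204·535835925499096664087184, 930249·535835925499096664087184+83204·5990827771012465337616001) = (11145923086309929722690704506249,996921667718930338621440576020)

930249 83204
1730726404001 154800875592
3220013013190122249 288006719437081612
5990827771012465337616001 535835925499096664087184
11145923086309929722690704506249 996921667718930338621440576020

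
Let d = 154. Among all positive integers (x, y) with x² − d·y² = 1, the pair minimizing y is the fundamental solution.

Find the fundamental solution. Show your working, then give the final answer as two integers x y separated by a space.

√154 → a₀=12, period (2,2,3,1,2,1,3,2,2,24); ℓ=10 even so k=9
k=0  a_k=12  p_k/q_k = 12/1
…
k=2  a_k=2  p_k/q_k = 62/5
…
k=5  a_k=2  p_k/q_k = 757/61
k=6  a_k=1  p_k/q_k = 1030/83
…
k=8  a_k=2  p_k/q_k = 8724/703
k=9  a_k=2  p_k/q_k = 21295/1716
→ (21295, 1716).  Check: 21295²=453477025, 154·1716²=453477024, difference 1.

21295 1716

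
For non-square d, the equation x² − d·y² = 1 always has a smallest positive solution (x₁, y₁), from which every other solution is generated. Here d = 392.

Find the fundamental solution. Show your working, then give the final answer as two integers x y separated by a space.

99 5

d=392: √d = [19; 1,3,1,38] (ℓ=4, even), read p_3/q_3
step 0: (19, 1)  from 19·(1,0) + (0,1)
step 1: (20, 1)  from 1·(19,1) + (1,0)
step 2: (79, 4)  from 3·(20,1) + (19,1)
step 3: (99, 5)  from 1·(79,4) + (20,1)
→ (99, 5).  Check: 99²=9801, 392·5²=9800, difference 1.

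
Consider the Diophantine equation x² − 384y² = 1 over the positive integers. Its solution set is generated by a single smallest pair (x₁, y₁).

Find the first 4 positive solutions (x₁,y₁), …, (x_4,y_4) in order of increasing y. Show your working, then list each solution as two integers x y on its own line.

4801 245
46099201 2352490
442644523201 22588608735
4250272665676801 216895818720980

√384 → a₀=19, period (1,1,2,9,2,1,1,38); ℓ=8 even so k=7
i=0: a=19 ⇒ p=19, q=1
…
i=3: a=2 ⇒ p=98, q=5
…
i=5: a=2 ⇒ p=1940, q=99
i=6: a=1 ⇒ p=2861, q=146
i=7: a=1 ⇒ p=4801, q=245
fundamental: x₁=4801, y₁=245  (since 23049601 − 384·60025 = 1)
n=2: (4801,245)∘(4801,245) = (4801·4801+384·245·245, 4801·245+245·4801) = (46099201,2352490)
n=3: (46099201,2352490)∘(4801,245) = (4801·46099201+384·245·2352490, 4801·2352490+245·46099201) = (442644523201,22588608735)
n=4: (442644523201,22588608735)∘(4801,245) = (4801·442644523201+384·245·22588608735, 4801·22588608735+245·442644523201) = (4250272665676801,216895818720980)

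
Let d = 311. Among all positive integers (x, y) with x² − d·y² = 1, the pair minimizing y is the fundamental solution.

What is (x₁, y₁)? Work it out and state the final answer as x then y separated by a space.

16883880 957397

[17; 1,1,1,2,1,…,1,1,34] for √311; ℓ=16 ⇒ convergent index 15
k=0  a_k=17  p_k/q_k = 17/1
…
k=2  a_k=1  p_k/q_k = 35/2
…
k=6  a_k=6  p_k/q_k = 1305/74
k=7  a_k=3  p_k/q_k = 4109/233
k=8  a_k=17  p_k/q_k = 71158/4035
k=9  a_k=3  p_k/q_k = 217583/12338
k=10  a_k=6  p_k/q_k = 1376656/78063
k=11  a_k=1  p_k/q_k = 1594239/90401
k=12  a_k=2  p_k/q_k = 4565134/258865
…
k=14  a_k=1  p_k/q_k = 10724507/608131
k=15  a_k=1  p_k/q_k = 16883880/957397
fundamental: x₁=16883880, y₁=957397  (since 285065403854400 − 311·916609015609 = 1)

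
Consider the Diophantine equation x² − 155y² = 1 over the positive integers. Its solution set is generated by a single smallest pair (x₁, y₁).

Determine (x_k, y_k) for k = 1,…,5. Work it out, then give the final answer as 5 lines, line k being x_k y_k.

249 20
124001 9960
61752249 4960060
30752496001 2470099920
15314681256249 1230104800100

[12; 2,4,2,24] for √155; ℓ=4 ⇒ convergent index 3
k=0  a_k=12  p_k/q_k = 12/1
…
k=2  a_k=4  p_k/q_k = 112/9
k=3  a_k=2  p_k/q_k = 249/20
→ (249, 20).  Check: 249²=62001, 155·20²=62000, difference 1.
(x_2, y_2) = (249·249 + 155·20·20, 249·20 + 20·249) = (124001, 9960)
(x_3, y_3) = (249·124001 + 155·20·9960, 249·9960 + 20·124001) = (61752249, 4960060)
(x_4, y_4) = (249·61752249 + 155·20·4960060, 249·4960060 + 20·61752249) = (30752496001, 2470099920)
(x_5, y_5) = (249·30752496001 + 155·20·2470099920, 249·2470099920 + 20·30752496001) = (15314681256249, 1230104800100)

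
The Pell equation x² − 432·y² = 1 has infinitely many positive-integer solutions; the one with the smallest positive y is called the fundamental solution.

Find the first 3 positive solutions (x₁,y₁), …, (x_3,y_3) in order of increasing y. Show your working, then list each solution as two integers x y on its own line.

√432 → a₀=20, period (1,3,1,1,1,3,1,40); ℓ=8 even so k=7
k=0  a_k=20  p_k/q_k = 20/1
…
k=2  a_k=3  p_k/q_k = 83/4
…
k=5  a_k=1  p_k/q_k = 291/14
k=6  a_k=3  p_k/q_k = 1060/51
k=7  a_k=1  p_k/q_k = 1351/65
fundamental: x₁=1351, y₁=65  (since 1825201 − 432·4225 = 1)
(x_2, y_2) = (1351·1351 + 432·65·65, 1351·65 + 65·1351) = (3650401, 175630)
(x_3, y_3) = (1351·3650401 + 432·65·175630, 1351·175630 + 65·3650401) = (9863382151, 474552195)

1351 65
3650401 175630
9863382151 474552195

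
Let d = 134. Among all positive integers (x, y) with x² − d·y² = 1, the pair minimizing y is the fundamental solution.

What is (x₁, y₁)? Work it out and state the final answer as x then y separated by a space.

d=134: √d = [11; 1,1,2,1,3,…,1,1,22] (ℓ=14, even), read p_13/q_13
step 0: (11, 1)  from 11·(1,0) + (0,1)
…
step 4: (81, 7)  from 1·(58,5) + (23,2)
…
step 8: (4503, 389)  from 1·(4121,356) + (382,33)
step 9: (17630, 1523)  from 3·(4503,389) + (4121,356)
…
step 12: (84029, 7259)  from 1·(61896,5347) + (22133,1912)
step 13: (145925, 12606)  from 1·(84029,7259) + (61896,5347)
→ (145925, 12606).  Check: 145925²=21294105625, 134·12606²=21294105624, difference 1.

145925 12606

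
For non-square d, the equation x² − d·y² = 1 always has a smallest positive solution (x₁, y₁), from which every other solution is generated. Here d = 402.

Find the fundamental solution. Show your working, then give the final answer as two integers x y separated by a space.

[20; 20,40] for √402; ℓ=2 ⇒ convergent index 1
k=0  a_k=20  p_k/q_k = 20/1
k=1  a_k=20  p_k/q_k = 401/20
→ (401, 20).  Check: 401²=160801, 402·20²=160800, difference 1.

401 20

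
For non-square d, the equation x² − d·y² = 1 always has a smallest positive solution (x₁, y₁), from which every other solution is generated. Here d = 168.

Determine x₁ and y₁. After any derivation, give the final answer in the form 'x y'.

√168 = [12; 1,24, …], period ℓ=2 (even) → k=1
a_0=12:  p_0=12·1+0=12,  q_0=12·0+1=1
a_1=1:  p_1=1·12+1=13,  q_1=1·1+0=1
fundamental: x₁=13, y₁=1  (since 169 − 168·1 = 1)

13 1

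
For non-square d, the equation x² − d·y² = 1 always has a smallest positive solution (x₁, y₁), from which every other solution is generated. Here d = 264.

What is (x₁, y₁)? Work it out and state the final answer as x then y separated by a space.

√264 → a₀=16, period (4,32); ℓ=2 even so k=1
k=0  a_k=16  p_k/q_k = 16/1
k=1  a_k=4  p_k/q_k = 65/4
fundamental: x₁=65, y₁=4  (since 4225 − 264·16 = 1)

65 4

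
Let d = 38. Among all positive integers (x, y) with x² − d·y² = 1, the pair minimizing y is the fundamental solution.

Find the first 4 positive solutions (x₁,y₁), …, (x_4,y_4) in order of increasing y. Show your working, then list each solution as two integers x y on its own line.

37 6
2737 444
202501 32850
14982337 2430456

[6; 6,12] for √38; ℓ=2 ⇒ convergent index 1
step 0: (6, 1)  from 6·(1,0) + (0,1)
step 1: (37, 6)  from 6·(6,1) + (1,0)
fundamental: x₁=37, y₁=6  (since 1369 − 38·36 = 1)
k=2:  x_2 = 37·37+38·6·6 = 2737,  y_2 = 37·6+6·37 = 444
k=3:  x_3 = 37·2737+38·6·444 = 202501,  y_3 = 37·444+6·2737 = 32850
k=4:  x_4 = 37·202501+38·6·32850 = 14982337,  y_4 = 37·32850+6·202501 = 2430456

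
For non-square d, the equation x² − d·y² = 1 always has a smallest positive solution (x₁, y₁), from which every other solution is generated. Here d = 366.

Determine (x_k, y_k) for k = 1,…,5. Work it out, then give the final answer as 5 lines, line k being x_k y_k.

√366 = [19; 7,1,1,1,2,12,2,1,1,1,7,38, …], period ℓ=12 (even) → k=11
i=0: a=19 ⇒ p=19, q=1
…
i=2: a=1 ⇒ p=153, q=8
i=3: a=1 ⇒ p=287, q=15
…
i=6: a=12 ⇒ p=14444, q=755
i=7: a=2 ⇒ p=30055, q=1571
i=8: a=1 ⇒ p=44499, q=2326
i=9: a=1 ⇒ p=74554, q=3897
i=10: a=1 ⇒ p=119053, q=6223
i=11: a=7 ⇒ p=907925, q=47458
→ (907925, 47458).  Check: 907925²=824327805625, 366·47458²=824327805624, difference 1.
k=2:  x_2 = 907925·907925+366·47458·47458 = 1648655611249,  y_2 = 907925·47458+47458·907925 = 86176609300
k=3:  x_3 = 907925·1648655611249+366·47458·86176609300 = 2993711291685588725,  y_3 = 907925·86176609300+47458·1648655611249 = 156483795997357542
k=4:  x_4 = 907925·2993711291685588725+366·47458·156483795997357542 = 5436130649005627630680001,  y_4 = 907925·156483795997357542+47458·2993711291685588725 = 284151100961715516031400
k=5:  x_5 = 907925·5436130649005627630680001+366·47458·284151100961715516031400 = 9871197838993875221878594227125,  y_5 = 907925·284151100961715516031400+47458·5436130649005627630680001 = 515975776681174635989620332458

907925 47458
1648655611249 86176609300
2993711291685588725 156483795997357542
5436130649005627630680001 284151100961715516031400
9871197838993875221878594227125 515975776681174635989620332458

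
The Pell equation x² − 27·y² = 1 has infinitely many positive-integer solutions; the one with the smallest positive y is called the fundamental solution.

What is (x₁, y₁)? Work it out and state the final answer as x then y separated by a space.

26 5

√27 = [5; 5,10, …], period ℓ=2 (even) → k=1
k=0  a_k=5  p_k/q_k = 5/1
k=1  a_k=5  p_k/q_k = 26/5
fundamental: x₁=26, y₁=5  (since 676 − 27·25 = 1)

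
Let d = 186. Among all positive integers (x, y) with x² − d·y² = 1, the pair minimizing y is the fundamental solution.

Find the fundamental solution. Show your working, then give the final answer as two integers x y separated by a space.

d=186: √d = [13; 1,1,1,3,4,3,1,1,1,26] (ℓ=10, even), read p_9/q_9
step 0: (13, 1)  from 13·(1,0) + (0,1)
…
step 2: (27, 2)  from 1·(14,1) + (13,1)
step 3: (41, 3)  from 1·(27,2) + (14,1)
step 4: (150, 11)  from 3·(41,3) + (27,2)
step 5: (641, 47)  from 4·(150,11) + (41,3)
step 6: (2073, 152)  from 3·(641,47) + (150,11)
…
step 8: (4787, 351)  from 1·(2714,199) + (2073,152)
step 9: (7501, 550)  from 1·(4787,351) + (2714,199)
→ (7501, 550).  Check: 7501²=56265001, 186·550²=56265000, difference 1.

7501 550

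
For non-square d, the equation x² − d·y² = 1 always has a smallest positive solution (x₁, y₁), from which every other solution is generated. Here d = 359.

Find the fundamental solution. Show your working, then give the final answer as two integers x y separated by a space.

[18; 1,17,1,36] for √359; ℓ=4 ⇒ convergent index 3
k=0  a_k=18  p_k/q_k = 18/1
…
k=2  a_k=17  p_k/q_k = 341/18
k=3  a_k=1  p_k/q_k = 360/19
fundamental: x₁=360, y₁=19  (since 129600 − 359·361 = 1)

360 19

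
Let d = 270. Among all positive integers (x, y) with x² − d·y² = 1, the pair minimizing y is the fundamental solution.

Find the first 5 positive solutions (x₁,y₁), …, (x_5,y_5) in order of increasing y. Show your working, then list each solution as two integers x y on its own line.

5291 322
55989361 3407404
592479412811 36057148806
6269617090376641 381556745257688
66345087457886202251 4037633442259705610

√270 → a₀=16, period (2,3,6,3,2,32); ℓ=6 even so k=5
a_0=16:  p_0=16·1+0=16,  q_0=16·0+1=1
…
a_2=3:  p_2=3·33+16=115,  q_2=3·2+1=7
a_3=6:  p_3=6·115+33=723,  q_3=6·7+2=44
a_4=3:  p_4=3·723+115=2284,  q_4=3·44+7=139
a_5=2:  p_5=2·2284+723=5291,  q_5=2·139+44=322
(x₁, y₁) = (5291, 322);  5291² − 270·322² = 1 ✓
(x_2, y_2) = (5291·5291 + 270·322·322, 5291·322 + 322·5291) = (55989361, 3407404)
(x_3, y_3) = (5291·55989361 + 270·322·3407404, 5291·3407404 + 322·55989361) = (592479412811, 36057148806)
(x_4, y_4) = (5291·592479412811 + 270·322·36057148806, 5291·36057148806 + 322·592479412811) = (6269617090376641, 381556745257688)
(x_5, y_5) = (5291·6269617090376641 + 270·322·381556745257688, 5291·381556745257688 + 322·6269617090376641) = (66345087457886202251, 4037633442259705610)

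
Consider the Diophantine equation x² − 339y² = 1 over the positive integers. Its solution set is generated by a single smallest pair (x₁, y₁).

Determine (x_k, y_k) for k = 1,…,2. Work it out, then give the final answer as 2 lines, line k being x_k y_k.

97970 5321
19196241799 1042596740

√339 = [18; 2,2,2,1,17,1,2,2,2,36, …], period ℓ=10 (even) → k=9
i=0: a=18 ⇒ p=18, q=1
…
i=2: a=2 ⇒ p=92, q=5
i=3: a=2 ⇒ p=221, q=12
…
i=5: a=17 ⇒ p=5542, q=301
i=6: a=1 ⇒ p=5855, q=318
…
i=8: a=2 ⇒ p=40359, q=2192
i=9: a=2 ⇒ p=97970, q=5321
→ (97970, 5321).  Check: 97970²=9598120900, 339·5321²=9598120899, difference 1.
n=2: (97970,5321)∘(97970,5321) = (97970·97970+339·5321·5321, 97970·5321+5321·97970) = (19196241799,1042596740)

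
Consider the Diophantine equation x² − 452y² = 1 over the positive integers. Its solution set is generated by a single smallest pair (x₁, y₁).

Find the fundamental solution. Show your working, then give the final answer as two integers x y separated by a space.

1204353 56648

d=452: √d = [21; 3,1,5,3,10,3,5,1,3,42] (ℓ=10, even), read p_9/q_9
step 0: (21, 1)  from 21·(1,0) + (0,1)
step 1: (64, 3)  from 3·(21,1) + (1,0)
…
step 4: (1552, 73)  from 3·(489,23) + (85,4)
step 5: (16009, 753)  from 10·(1552,73) + (489,23)
step 6: (49579, 2332)  from 3·(16009,753) + (1552,73)
…
step 8: (313483, 14745)  from 1·(263904,12413) + (49579,2332)
step 9: (1204353, 56648)  from 3·(313483,14745) + (263904,12413)
→ (1204353, 56648).  Check: 1204353²=1450466148609, 452·56648²=1450466148608, difference 1.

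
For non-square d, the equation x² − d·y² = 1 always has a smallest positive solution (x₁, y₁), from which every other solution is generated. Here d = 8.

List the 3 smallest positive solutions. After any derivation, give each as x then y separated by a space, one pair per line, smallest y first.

3 1
17 6
99 35

√8 → a₀=2, period (1,4); ℓ=2 even so k=1
k=0  a_k=2  p_k/q_k = 2/1
k=1  a_k=1  p_k/q_k = 3/1
(x₁, y₁) = (3, 1);  3² − 8·1² = 1 ✓
n=2: (3,1)∘(3,1) = (3·3+8·1·1, 3·1+1·3) = (17,6)
n=3: (17,6)∘(3,1) = (3·17+8·1·6, 3·6+1·17) = (99,35)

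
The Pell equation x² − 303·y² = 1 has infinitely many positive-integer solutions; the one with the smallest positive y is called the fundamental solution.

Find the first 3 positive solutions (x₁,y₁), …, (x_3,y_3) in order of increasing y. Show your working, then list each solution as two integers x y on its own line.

d=303: √d = [17; 2,2,5,2,2,34] (ℓ=6, even), read p_5/q_5
a_0=17:  p_0=17·1+0=17,  q_0=17·0+1=1
…
a_2=2:  p_2=2·35+17=87,  q_2=2·2+1=5
a_3=5:  p_3=5·87+35=470,  q_3=5·5+2=27
a_4=2:  p_4=2·470+87=1027,  q_4=2·27+5=59
a_5=2:  p_5=2·1027+470=2524,  q_5=2·59+27=145
fundamental: x₁=2524, y₁=145  (since 6370576 − 303·21025 = 1)
k=2:  x_2 = 2524·2524+303·145·145 = 12741151,  y_2 = 2524·145+145·2524 = 731960
k=3:  x_3 = 2524·12741151+303·145·731960 = 64317327724,  y_3 = 2524·731960+145·12741151 = 3694933935

2524 145
12741151 731960
64317327724 3694933935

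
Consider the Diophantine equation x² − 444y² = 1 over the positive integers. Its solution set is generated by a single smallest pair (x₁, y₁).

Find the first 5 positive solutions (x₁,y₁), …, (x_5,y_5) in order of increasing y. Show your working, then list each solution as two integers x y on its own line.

d=444: √d = [21; 14,42] (ℓ=2, even), read p_1/q_1
step 0: (21, 1)  from 21·(1,0) + (0,1)
step 1: (295, 14)  from 14·(21,1) + (1,0)
(x₁, y₁) = (295, 14);  295² − 444·14² = 1 ✓
n=2: (295,14)∘(295,14) = (295·295+444·14·14, 295·14+14·295) = (174049,8260)
n=3: (174049,8260)∘(295,14) = (295·174049+444·14·8260, 295·8260+14·174049) = (102688615,4873386)
n=4: (102688615,4873386)∘(295,14) = (295·102688615+444·14·4873386, 295·4873386+14·102688615) = (60586108801,2875289480)
n=5: (60586108801,2875289480)∘(295,14) = (295·60586108801+444·14·2875289480, 295·2875289480+14·60586108801) = (35745701503975,1696415919814)

295 14
174049 8260
102688615 4873386
60586108801 2875289480
35745701503975 1696415919814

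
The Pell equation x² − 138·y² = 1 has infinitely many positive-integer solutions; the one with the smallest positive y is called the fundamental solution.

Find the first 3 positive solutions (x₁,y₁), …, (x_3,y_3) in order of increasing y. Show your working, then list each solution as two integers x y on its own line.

47 4
4417 376
415151 35340

√138 = [11; 1,2,1,22, …], period ℓ=4 (even) → k=3
k=0  a_k=11  p_k/q_k = 11/1
k=1  a_k=1  p_k/q_k = 12/1
k=2  a_k=2  p_k/q_k = 35/3
k=3  a_k=1  p_k/q_k = 47/4
(x₁, y₁) = (47, 4);  47² − 138·4² = 1 ✓
k=2:  x_2 = 47·47+138·4·4 = 4417,  y_2 = 47·4+4·47 = 376
k=3:  x_3 = 47·4417+138·4·376 = 415151,  y_3 = 47·376+4·4417 = 35340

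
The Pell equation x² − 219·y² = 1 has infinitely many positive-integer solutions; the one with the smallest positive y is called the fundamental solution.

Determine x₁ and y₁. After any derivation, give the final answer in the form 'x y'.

√219 = [14; 1,3,1,28, …], period ℓ=4 (even) → k=3
step 0: (14, 1)  from 14·(1,0) + (0,1)
step 1: (15, 1)  from 1·(14,1) + (1,0)
step 2: (59, 4)  from 3·(15,1) + (14,1)
step 3: (74, 5)  from 1·(59,4) + (15,1)
→ (74, 5).  Check: 74²=5476, 219·5²=5475, difference 1.

74 5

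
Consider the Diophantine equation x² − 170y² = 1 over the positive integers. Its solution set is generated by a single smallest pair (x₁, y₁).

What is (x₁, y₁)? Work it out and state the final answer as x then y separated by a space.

339 26

√170 = [13; 26, …], period ℓ=1 (odd) → k=1
step 0: (13, 1)  from 13·(1,0) + (0,1)
step 1: (339, 26)  from 26·(13,1) + (1,0)
→ (339, 26).  Check: 339²=114921, 170·26²=114920, difference 1.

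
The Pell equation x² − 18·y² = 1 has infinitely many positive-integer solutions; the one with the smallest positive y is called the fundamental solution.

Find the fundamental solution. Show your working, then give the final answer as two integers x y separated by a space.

17 4

[4; 4,8] for √18; ℓ=2 ⇒ convergent index 1
a_0=4:  p_0=4·1+0=4,  q_0=4·0+1=1
a_1=4:  p_1=4·4+1=17,  q_1=4·1+0=4
(x₁, y₁) = (17, 4);  17² − 18·4² = 1 ✓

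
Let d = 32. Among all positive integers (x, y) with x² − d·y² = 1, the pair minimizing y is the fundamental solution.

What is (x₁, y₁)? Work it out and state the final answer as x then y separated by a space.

d=32: √d = [5; 1,1,1,10] (ℓ=4, even), read p_3/q_3
a_0=5:  p_0=5·1+0=5,  q_0=5·0+1=1
a_1=1:  p_1=1·5+1=6,  q_1=1·1+0=1
a_2=1:  p_2=1·6+5=11,  q_2=1·1+1=2
a_3=1:  p_3=1·11+6=17,  q_3=1·2+1=3
fundamental: x₁=17, y₁=3  (since 289 − 32·9 = 1)

17 3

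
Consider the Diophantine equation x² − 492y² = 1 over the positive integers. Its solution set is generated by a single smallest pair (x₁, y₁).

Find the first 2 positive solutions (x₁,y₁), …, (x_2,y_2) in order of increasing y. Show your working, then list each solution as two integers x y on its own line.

[22; 5,1,1,10,1,1,5,44] for √492; ℓ=8 ⇒ convergent index 7
k=0  a_k=22  p_k/q_k = 22/1
…
k=3  a_k=1  p_k/q_k = 244/11
…
k=5  a_k=1  p_k/q_k = 2817/127
k=6  a_k=1  p_k/q_k = 5390/243
k=7  a_k=5  p_k/q_k = 29767/1342
→ (29767, 1342).  Check: 29767²=886074289, 492·1342²=886074288, difference 1.
k=2:  x_2 = 29767·29767+492·1342·1342 = 1772148577,  y_2 = 29767·1342+1342·29767 = 79894628

29767 1342
1772148577 79894628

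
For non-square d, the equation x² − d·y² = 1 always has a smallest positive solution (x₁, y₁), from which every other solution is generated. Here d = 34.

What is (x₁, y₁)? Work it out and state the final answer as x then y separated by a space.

35 6

d=34: √d = [5; 1,4,1,10] (ℓ=4, even), read p_3/q_3
a_0=5:  p_0=5·1+0=5,  q_0=5·0+1=1
a_1=1:  p_1=1·5+1=6,  q_1=1·1+0=1
a_2=4:  p_2=4·6+5=29,  q_2=4·1+1=5
a_3=1:  p_3=1·29+6=35,  q_3=1·5+1=6
fundamental: x₁=35, y₁=6  (since 1225 − 34·36 = 1)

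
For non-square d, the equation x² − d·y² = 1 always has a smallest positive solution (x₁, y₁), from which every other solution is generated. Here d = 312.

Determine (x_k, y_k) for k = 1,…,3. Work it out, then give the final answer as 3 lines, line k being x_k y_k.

53 3
5617 318
595349 33705

√312 → a₀=17, period (1,1,1,34); ℓ=4 even so k=3
a_0=17:  p_0=17·1+0=17,  q_0=17·0+1=1
a_1=1:  p_1=1·17+1=18,  q_1=1·1+0=1
a_2=1:  p_2=1·18+17=35,  q_2=1·1+1=2
a_3=1:  p_3=1·35+18=53,  q_3=1·2+1=3
fundamental: x₁=53, y₁=3  (since 2809 − 312·9 = 1)
k=2:  x_2 = 53·53+312·3·3 = 5617,  y_2 = 53·3+3·53 = 318
k=3:  x_3 = 53·5617+312·3·318 = 595349,  y_3 = 53·318+3·5617 = 33705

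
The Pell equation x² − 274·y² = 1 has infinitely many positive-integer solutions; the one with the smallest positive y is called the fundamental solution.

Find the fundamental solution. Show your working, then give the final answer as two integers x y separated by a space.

√274 → a₀=16, period (1,1,4,4,1,1,32); ℓ=7 odd so k=13
i=0: a=16 ⇒ p=16, q=1
i=1: a=1 ⇒ p=17, q=1
i=2: a=1 ⇒ p=33, q=2
i=3: a=4 ⇒ p=149, q=9
i=4: a=4 ⇒ p=629, q=38
…
i=6: a=1 ⇒ p=1407, q=85
i=7: a=32 ⇒ p=45802, q=2767
…
i=10: a=4 ⇒ p=419253, q=25328
…
i=12: a=1 ⇒ p=2189276, q=132259
i=13: a=1 ⇒ p=3959299, q=239190
fundamental: x₁=3959299, y₁=239190  (since 15676048571401 − 274·57211856100 = 1)

3959299 239190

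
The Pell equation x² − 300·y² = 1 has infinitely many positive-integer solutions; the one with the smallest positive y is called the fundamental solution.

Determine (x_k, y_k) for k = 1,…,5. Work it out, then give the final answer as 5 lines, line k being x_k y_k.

√300 = [17; 3,8,3,34, …], period ℓ=4 (even) → k=3
a_0=17:  p_0=17·1+0=17,  q_0=17·0+1=1
a_1=3:  p_1=3·17+1=52,  q_1=3·1+0=3
a_2=8:  p_2=8·52+17=433,  q_2=8·3+1=25
a_3=3:  p_3=3·433+52=1351,  q_3=3·25+3=78
fundamental: x₁=1351, y₁=78  (since 1825201 − 300·6084 = 1)
(1351+78√300)^2 = 3650401 + 210756√300
(1351+78√300)^3 = 9863382151 + 569462634√300
(1351+78√300)^4 = 26650854921601 + 1538687826312√300
(1351+78√300)^5 = 72010600134783751 + 4157533937232390√300

1351 78
3650401 210756
9863382151 569462634
26650854921601 1538687826312
72010600134783751 4157533937232390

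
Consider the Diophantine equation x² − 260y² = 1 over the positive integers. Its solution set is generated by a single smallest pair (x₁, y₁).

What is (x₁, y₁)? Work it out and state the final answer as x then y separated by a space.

129 8

√260 → a₀=16, period (8,32); ℓ=2 even so k=1
i=0: a=16 ⇒ p=16, q=1
i=1: a=8 ⇒ p=129, q=8
(x₁, y₁) = (129, 8);  129² − 260·8² = 1 ✓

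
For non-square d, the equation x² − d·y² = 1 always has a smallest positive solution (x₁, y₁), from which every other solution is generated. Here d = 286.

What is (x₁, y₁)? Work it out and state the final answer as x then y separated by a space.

561835 33222

√286 → a₀=16, period (1,10,3,3,2,3,3,10,1,32); ℓ=10 even so k=9
step 0: (16, 1)  from 16·(1,0) + (0,1)
step 1: (17, 1)  from 1·(16,1) + (1,0)
…
step 5: (4397, 260)  from 2·(1911,113) + (575,34)
…
step 7: (49703, 2939)  from 3·(15102,893) + (4397,260)
step 8: (512132, 30283)  from 10·(49703,2939) + (15102,893)
step 9: (561835, 33222)  from 1·(512132,30283) + (49703,2939)
→ (561835, 33222).  Check: 561835²=315658567225, 286·33222²=315658567224, difference 1.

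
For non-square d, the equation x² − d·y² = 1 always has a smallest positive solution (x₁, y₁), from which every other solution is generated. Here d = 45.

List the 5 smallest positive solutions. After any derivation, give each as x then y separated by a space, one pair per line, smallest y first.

√45 = [6; 1,2,2,2,1,12, …], period ℓ=6 (even) → k=5
i=0: a=6 ⇒ p=6, q=1
…
i=2: a=2 ⇒ p=20, q=3
…
i=4: a=2 ⇒ p=114, q=17
i=5: a=1 ⇒ p=161, q=24
(x₁, y₁) = (161, 24);  161² − 45·24² = 1 ✓
(x_2, y_2) = (161·161 + 45·24·24, 161·24 + 24·161) = (51841, 7728)
(x_3, y_3) = (161·51841 + 45·24·7728, 161·7728 + 24·51841) = (16692641, 2488392)
(x_4, y_4) = (161·16692641 + 45·24·2488392, 161·2488392 + 24·16692641) = (5374978561, 801254496)
(x_5, y_5) = (161·5374978561 + 45·24·801254496, 161·801254496 + 24·5374978561) = (1730726404001, 258001459320)

161 24
51841 7728
16692641 2488392
5374978561 801254496
1730726404001 258001459320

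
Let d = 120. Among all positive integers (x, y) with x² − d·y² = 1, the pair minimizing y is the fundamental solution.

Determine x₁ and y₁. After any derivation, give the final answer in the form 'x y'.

11 1

√120 → a₀=10, period (1,20); ℓ=2 even so k=1
i=0: a=10 ⇒ p=10, q=1
i=1: a=1 ⇒ p=11, q=1
fundamental: x₁=11, y₁=1  (since 121 − 120·1 = 1)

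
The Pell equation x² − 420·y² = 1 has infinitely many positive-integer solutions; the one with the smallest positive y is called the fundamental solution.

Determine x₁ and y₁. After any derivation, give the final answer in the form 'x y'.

√420 = [20; 2,40, …], period ℓ=2 (even) → k=1
step 0: (20, 1)  from 20·(1,0) + (0,1)
step 1: (41, 2)  from 2·(20,1) + (1,0)
(x₁, y₁) = (41, 2);  41² − 420·2² = 1 ✓

41 2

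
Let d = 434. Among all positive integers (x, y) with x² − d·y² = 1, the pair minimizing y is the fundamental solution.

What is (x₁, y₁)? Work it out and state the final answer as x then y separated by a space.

125 6

√434 = [20; 1,4,1,40, …], period ℓ=4 (even) → k=3
k=0  a_k=20  p_k/q_k = 20/1
k=1  a_k=1  p_k/q_k = 21/1
k=2  a_k=4  p_k/q_k = 104/5
k=3  a_k=1  p_k/q_k = 125/6
fundamental: x₁=125, y₁=6  (since 15625 − 434·36 = 1)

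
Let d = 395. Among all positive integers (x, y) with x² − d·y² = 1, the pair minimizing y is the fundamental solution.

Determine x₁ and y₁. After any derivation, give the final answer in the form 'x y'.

√395 = [19; 1,6,1,38, …], period ℓ=4 (even) → k=3
step 0: (19, 1)  from 19·(1,0) + (0,1)
step 1: (20, 1)  from 1·(19,1) + (1,0)
step 2: (139, 7)  from 6·(20,1) + (19,1)
step 3: (159, 8)  from 1·(139,7) + (20,1)
(x₁, y₁) = (159, 8);  159² − 395·8² = 1 ✓

159 8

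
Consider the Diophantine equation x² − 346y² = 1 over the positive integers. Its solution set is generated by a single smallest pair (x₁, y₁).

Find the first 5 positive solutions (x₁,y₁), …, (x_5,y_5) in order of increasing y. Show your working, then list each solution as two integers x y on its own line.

√346 → a₀=18, period (1,1,1,1,36); ℓ=5 odd so k=9
a_0=18:  p_0=18·1+0=18,  q_0=18·0+1=1
a_1=1:  p_1=1·18+1=19,  q_1=1·1+0=1
a_2=1:  p_2=1·19+18=37,  q_2=1·1+1=2
a_3=1:  p_3=1·37+19=56,  q_3=1·2+1=3
a_4=1:  p_4=1·56+37=93,  q_4=1·3+2=5
…
a_6=1:  p_6=1·3404+93=3497,  q_6=1·183+5=188
a_7=1:  p_7=1·3497+3404=6901,  q_7=1·188+183=371
a_8=1:  p_8=1·6901+3497=10398,  q_8=1·371+188=559
a_9=1:  p_9=1·10398+6901=17299,  q_9=1·559+371=930
(x₁, y₁) = (17299, 930);  17299² − 346·930² = 1 ✓
(17299+930√346)^2 = 598510801 + 32176140√346
(17299+930√346)^3 = 20707276675699 + 1113230090790√346
(17299+930√346)^4 = 716430357827323201 + 38515534648976280√346
(17299+930√346)^5 = 24787057499402451432499 + 1332560466672051244650√346

17299 930
598510801 32176140
20707276675699 1113230090790
716430357827323201 38515534648976280
24787057499402451432499 1332560466672051244650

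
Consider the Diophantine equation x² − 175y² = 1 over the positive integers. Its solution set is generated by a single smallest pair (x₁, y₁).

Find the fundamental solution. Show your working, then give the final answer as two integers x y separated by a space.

d=175: √d = [13; 4,2,1,2,4,26] (ℓ=6, even), read p_5/q_5
a_0=13:  p_0=13·1+0=13,  q_0=13·0+1=1
…
a_3=1:  p_3=1·119+53=172,  q_3=1·9+4=13
a_4=2:  p_4=2·172+119=463,  q_4=2·13+9=35
a_5=4:  p_5=4·463+172=2024,  q_5=4·35+13=153
fundamental: x₁=2024, y₁=153  (since 4096576 − 175·23409 = 1)

2024 153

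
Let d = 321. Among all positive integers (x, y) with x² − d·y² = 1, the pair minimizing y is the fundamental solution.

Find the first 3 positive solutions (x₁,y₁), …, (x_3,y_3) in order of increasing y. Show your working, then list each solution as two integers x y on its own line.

215 12
92449 5160
39752855 2218788

√321 → a₀=17, period (1,10,1,34); ℓ=4 even so k=3
step 0: (17, 1)  from 17·(1,0) + (0,1)
step 1: (18, 1)  from 1·(17,1) + (1,0)
step 2: (197, 11)  from 10·(18,1) + (17,1)
step 3: (215, 12)  from 1·(197,11) + (18,1)
→ (215, 12).  Check: 215²=46225, 321·12²=46224, difference 1.
k=2:  x_2 = 215·215+321·12·12 = 92449,  y_2 = 215·12+12·215 = 5160
k=3:  x_3 = 215·92449+321·12·5160 = 39752855,  y_3 = 215·5160+12·92449 = 2218788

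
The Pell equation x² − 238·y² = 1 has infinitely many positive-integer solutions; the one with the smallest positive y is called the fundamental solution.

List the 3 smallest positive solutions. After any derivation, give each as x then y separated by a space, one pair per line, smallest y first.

√238 → a₀=15, period (2,2,1,14,1,2,2,30); ℓ=8 even so k=7
step 0: (15, 1)  from 15·(1,0) + (0,1)
…
step 2: (77, 5)  from 2·(31,2) + (15,1)
step 3: (108, 7)  from 1·(77,5) + (31,2)
step 4: (1589, 103)  from 14·(108,7) + (77,5)
step 5: (1697, 110)  from 1·(1589,103) + (108,7)
step 6: (4983, 323)  from 2·(1697,110) + (1589,103)
step 7: (11663, 756)  from 2·(4983,323) + (1697,110)
→ (11663, 756).  Check: 11663²=136025569, 238·756²=136025568, difference 1.
k=2:  x_2 = 11663·11663+238·756·756 = 272051137,  y_2 = 11663·756+756·11663 = 17634456
k=3:  x_3 = 11663·272051137+238·756·17634456 = 6345864809999,  y_3 = 11663·17634456+756·272051137 = 411341319900

11663 756
272051137 17634456
6345864809999 411341319900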